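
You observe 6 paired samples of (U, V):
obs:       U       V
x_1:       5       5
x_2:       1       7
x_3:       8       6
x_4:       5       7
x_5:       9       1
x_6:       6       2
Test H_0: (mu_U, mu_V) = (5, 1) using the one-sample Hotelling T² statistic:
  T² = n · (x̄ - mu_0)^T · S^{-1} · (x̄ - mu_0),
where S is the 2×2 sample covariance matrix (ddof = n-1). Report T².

Step 1 — sample mean vector:
  mean(U) = (5 + 1 + 8 + 5 + 9 + 6) / 6 = 34/6 = 5.6667
  mean(V) = (5 + 7 + 6 + 7 + 1 + 2) / 6 = 28/6 = 4.6667
  x̄ = (5.6667, 4.6667),  deviation x̄ - mu_0 = (5.6667, 4.6667) - (5, 1) = (0.6667, 3.6667).

Step 2 — sample covariance matrix, S[i,j] = (1/(n-1)) · Σ_k (x_{k,i} - mean_i) · (x_{k,j} - mean_j), divisor n-1 = 5:
  S[U,U] = ((-0.6667)·(-0.6667) + (-4.6667)·(-4.6667) + (2.3333)·(2.3333) + (-0.6667)·(-0.6667) + (3.3333)·(3.3333) + (0.3333)·(0.3333)) / 5 = 39.3333/5 = 7.8667
  S[U,V] = ((-0.6667)·(0.3333) + (-4.6667)·(2.3333) + (2.3333)·(1.3333) + (-0.6667)·(2.3333) + (3.3333)·(-3.6667) + (0.3333)·(-2.6667)) / 5 = -22.6667/5 = -4.5333
  S[V,V] = ((0.3333)·(0.3333) + (2.3333)·(2.3333) + (1.3333)·(1.3333) + (2.3333)·(2.3333) + (-3.6667)·(-3.6667) + (-2.6667)·(-2.6667)) / 5 = 33.3333/5 = 6.6667
  S = [[7.8667, -4.5333],
 [-4.5333, 6.6667]].

Step 3 — invert S. det(S) = 7.8667·6.6667 - (-4.5333)² = 31.8933.
  S^{-1} = (1/det) · [[d, -b], [-b, a]] = [[0.209, 0.1421],
 [0.1421, 0.2467]].

Step 4 — quadratic form (x̄ - mu_0)^T · S^{-1} · (x̄ - mu_0):
  S^{-1} · (x̄ - mu_0) = (0.6605, 0.9992),
  (x̄ - mu_0)^T · [...] = (0.6667)·(0.6605) + (3.6667)·(0.9992) = 4.104.

Step 5 — scale by n: T² = 6 · 4.104 = 24.6237.

T² ≈ 24.6237


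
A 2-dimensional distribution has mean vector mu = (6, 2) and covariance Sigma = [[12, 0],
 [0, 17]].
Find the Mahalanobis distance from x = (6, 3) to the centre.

Step 1 — centre the observation: (x - mu) = (0, 1).

Step 2 — invert Sigma. det(Sigma) = 12·17 - (0)² = 204.
  Sigma^{-1} = (1/det) · [[d, -b], [-b, a]] = [[0.0833, 0],
 [0, 0.0588]].

Step 3 — form the quadratic (x - mu)^T · Sigma^{-1} · (x - mu):
  Sigma^{-1} · (x - mu) = (0, 0.0588).
  (x - mu)^T · [Sigma^{-1} · (x - mu)] = (0)·(0) + (1)·(0.0588) = 0.0588.

Step 4 — take square root: d = √(0.0588) ≈ 0.2425.

d(x, mu) = √(0.0588) ≈ 0.2425


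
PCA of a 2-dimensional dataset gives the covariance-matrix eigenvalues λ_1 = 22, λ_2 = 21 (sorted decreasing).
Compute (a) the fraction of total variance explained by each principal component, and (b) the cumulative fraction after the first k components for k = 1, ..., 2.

Step 1 — total variance = trace(Sigma) = Σ λ_i = 22 + 21 = 43.

Step 2 — fraction explained by component i = λ_i / Σ λ:
  PC1: 22/43 = 0.5116
  PC2: 21/43 = 0.4884

Step 3 — cumulative fraction after k components = (λ_1 + ... + λ_k) / Σ λ:
  k = 1: 22/43 = 0.5116
  k = 2: (22 + 21)/43 = 43/43 = 1

Summary (fraction, with percent):

explained: PC1 0.5116 (51.16%), PC2 0.4884 (48.84%);  cumulative: 0.5116, 1


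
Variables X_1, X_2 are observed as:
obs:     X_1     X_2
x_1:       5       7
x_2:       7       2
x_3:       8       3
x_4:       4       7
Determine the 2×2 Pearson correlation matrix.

Step 1 — column means:
  mean(X_1) = (5 + 7 + 8 + 4) / 4 = 24/4 = 6
  mean(X_2) = (7 + 2 + 3 + 7) / 4 = 19/4 = 4.75

Step 2 — sample variances and covariances s[i,j] = (1/(n-1)) · Σ_k (x_{k,i} - mean_i) · (x_{k,j} - mean_j), with n-1 = 3:
  s[X_1,X_1] = ((-1)·(-1) + (1)·(1) + (2)·(2) + (-2)·(-2)) / 3 = 10/3 = 3.3333
  s[X_1,X_2] = ((-1)·(2.25) + (1)·(-2.75) + (2)·(-1.75) + (-2)·(2.25)) / 3 = -13/3 = -4.3333
  s[X_2,X_2] = ((2.25)·(2.25) + (-2.75)·(-2.75) + (-1.75)·(-1.75) + (2.25)·(2.25)) / 3 = 20.75/3 = 6.9167
  Sample standard deviations s_i = √(s[i,i]):
  s(X_1) = √(3.3333) = 1.8257
  s(X_2) = √(6.9167) = 2.63

Step 3 — r_{ij} = s_{ij} / (s_i · s_j):
  r[X_1,X_1] = 1 (diagonal).
  r[X_1,X_2] = -4.3333 / (1.8257 · 2.63) = -4.3333 / 4.8016 = -0.9025
  r[X_2,X_2] = 1 (diagonal).

R is symmetric with unit diagonal. Assembling:

R = [[1, -0.9025],
 [-0.9025, 1]]


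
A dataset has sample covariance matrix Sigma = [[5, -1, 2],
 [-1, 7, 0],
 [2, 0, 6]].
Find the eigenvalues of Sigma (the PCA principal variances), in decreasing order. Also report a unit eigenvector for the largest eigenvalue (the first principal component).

Step 1 — characteristic polynomial p(λ) = det(λI - Sigma) = λ³ - tr·λ² + c_1·λ - det, where tr = trace, c_1 = sum of the principal 2×2 minors, det = det(Sigma):
  tr = 5 + 7 + 6 = 18,
  c_1 = (5·7 - (-1)²) + (5·6 - (2)²) + (7·6 - (0)²) = 34 + 26 + 42 = 102,
  det = 5·(7·6 - (0)²) - (-1)·((-1)·6 - (0)·(2)) + (2)·((-1)·(0) - 7·(2)) = 5·(42) - (-1)·(-6) + (2)·(-14) = 176.
  So p(λ) = λ³ - 18λ² + 102λ - 176.
Step 2 — look for an integer root (rational root theorem: any rational root is an integer divisor of 176). Testing λ = 8:
  p(8) = 512 - 1152 + 816 - 176 = 0  ✓
  Dividing out (λ - 8): p(λ) = (λ - 8)(λ² - 10λ + 22).
Step 3 — remaining eigenvalues from the quadratic λ² - 10λ + 22 = 0:
  Δ = 10² - 4·22 = 100 - 88 = 12,  λ = (10 ± √12)/2 = (10 ± 3.4641)/2 ≈ 6.7321 or 3.2679.
  Sorted: λ_1 = 8,  λ_2 = 6.7321,  λ_3 = 3.2679  (check: sum = 18 = tr ✓).

Step 4 — unit eigenvector for λ_1 = 8: v spans the null space of (Sigma - λ_1 I), whose rows are
  r_1 = (-3, -1, 2),  r_2 = (-1, -1, 0),  r_3 = (2, 0, -2).
  v is orthogonal to every row, so take v ∝ r_1 × r_2 = ((-1)·(0) - (2)·(-1), (2)·(-1) - (-3)·(0), (-3)·(-1) - (-1)·(-1)) = (2, -2, 2).
  Rescale (divide by 2): u = (1, -1, 1).
  ||u|| = √((1)² + (-1)² + (1)²) = √(3) ≈ 1.7321,  v_1 = u/||u|| ≈ (0.5774, -0.5774, 0.5774) (||v_1|| = 1).

λ_1 = 8,  λ_2 = 6.7321,  λ_3 = 3.2679;  v_1 ≈ (0.5774, -0.5774, 0.5774)


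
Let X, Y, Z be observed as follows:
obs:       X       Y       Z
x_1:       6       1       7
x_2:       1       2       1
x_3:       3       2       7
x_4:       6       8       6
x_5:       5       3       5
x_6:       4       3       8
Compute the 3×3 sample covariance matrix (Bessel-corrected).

Step 1 — column means:
  mean(X) = (6 + 1 + 3 + 6 + 5 + 4) / 6 = 25/6 = 4.1667
  mean(Y) = (1 + 2 + 2 + 8 + 3 + 3) / 6 = 19/6 = 3.1667
  mean(Z) = (7 + 1 + 7 + 6 + 5 + 8) / 6 = 34/6 = 5.6667

Step 2 — sample covariance S[i,j] = (1/(n-1)) · Σ_k (x_{k,i} - mean_i) · (x_{k,j} - mean_j), with n-1 = 5.
  S[X,X] = ((1.8333)·(1.8333) + (-3.1667)·(-3.1667) + (-1.1667)·(-1.1667) + (1.8333)·(1.8333) + (0.8333)·(0.8333) + (-0.1667)·(-0.1667)) / 5 = 18.8333/5 = 3.7667
  S[X,Y] = ((1.8333)·(-2.1667) + (-3.1667)·(-1.1667) + (-1.1667)·(-1.1667) + (1.8333)·(4.8333) + (0.8333)·(-0.1667) + (-0.1667)·(-0.1667)) / 5 = 9.8333/5 = 1.9667
  S[X,Z] = ((1.8333)·(1.3333) + (-3.1667)·(-4.6667) + (-1.1667)·(1.3333) + (1.8333)·(0.3333) + (0.8333)·(-0.6667) + (-0.1667)·(2.3333)) / 5 = 15.3333/5 = 3.0667
  S[Y,Y] = ((-2.1667)·(-2.1667) + (-1.1667)·(-1.1667) + (-1.1667)·(-1.1667) + (4.8333)·(4.8333) + (-0.1667)·(-0.1667) + (-0.1667)·(-0.1667)) / 5 = 30.8333/5 = 6.1667
  S[Y,Z] = ((-2.1667)·(1.3333) + (-1.1667)·(-4.6667) + (-1.1667)·(1.3333) + (4.8333)·(0.3333) + (-0.1667)·(-0.6667) + (-0.1667)·(2.3333)) / 5 = 2.3333/5 = 0.4667
  S[Z,Z] = ((1.3333)·(1.3333) + (-4.6667)·(-4.6667) + (1.3333)·(1.3333) + (0.3333)·(0.3333) + (-0.6667)·(-0.6667) + (2.3333)·(2.3333)) / 5 = 31.3333/5 = 6.2667

S is symmetric (S[j,i] = S[i,j]). Assembling:

S = [[3.7667, 1.9667, 3.0667],
 [1.9667, 6.1667, 0.4667],
 [3.0667, 0.4667, 6.2667]]


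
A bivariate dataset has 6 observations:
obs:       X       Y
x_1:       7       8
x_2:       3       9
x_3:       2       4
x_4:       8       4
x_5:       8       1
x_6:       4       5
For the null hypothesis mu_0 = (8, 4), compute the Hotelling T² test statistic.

Step 1 — sample mean vector:
  mean(X) = (7 + 3 + 2 + 8 + 8 + 4) / 6 = 32/6 = 5.3333
  mean(Y) = (8 + 9 + 4 + 4 + 1 + 5) / 6 = 31/6 = 5.1667
  x̄ = (5.3333, 5.1667),  deviation x̄ - mu_0 = (5.3333, 5.1667) - (8, 4) = (-2.6667, 1.1667).

Step 2 — sample covariance matrix, S[i,j] = (1/(n-1)) · Σ_k (x_{k,i} - mean_i) · (x_{k,j} - mean_j), divisor n-1 = 5:
  S[X,X] = ((1.6667)·(1.6667) + (-2.3333)·(-2.3333) + (-3.3333)·(-3.3333) + (2.6667)·(2.6667) + (2.6667)·(2.6667) + (-1.3333)·(-1.3333)) / 5 = 35.3333/5 = 7.0667
  S[X,Y] = ((1.6667)·(2.8333) + (-2.3333)·(3.8333) + (-3.3333)·(-1.1667) + (2.6667)·(-1.1667) + (2.6667)·(-4.1667) + (-1.3333)·(-0.1667)) / 5 = -14.3333/5 = -2.8667
  S[Y,Y] = ((2.8333)·(2.8333) + (3.8333)·(3.8333) + (-1.1667)·(-1.1667) + (-1.1667)·(-1.1667) + (-4.1667)·(-4.1667) + (-0.1667)·(-0.1667)) / 5 = 42.8333/5 = 8.5667
  S = [[7.0667, -2.8667],
 [-2.8667, 8.5667]].

Step 3 — invert S. det(S) = 7.0667·8.5667 - (-2.8667)² = 52.32.
  S^{-1} = (1/det) · [[d, -b], [-b, a]] = [[0.1637, 0.0548],
 [0.0548, 0.1351]].

Step 4 — quadratic form (x̄ - mu_0)^T · S^{-1} · (x̄ - mu_0):
  S^{-1} · (x̄ - mu_0) = (-0.3727, 0.0115),
  (x̄ - mu_0)^T · [...] = (-2.6667)·(-0.3727) + (1.1667)·(0.0115) = 1.0073.

Step 5 — scale by n: T² = 6 · 1.0073 = 6.0436.

T² ≈ 6.0436


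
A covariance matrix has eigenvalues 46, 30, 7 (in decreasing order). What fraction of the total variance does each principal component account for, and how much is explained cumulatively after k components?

Step 1 — total variance = trace(Sigma) = Σ λ_i = 46 + 30 + 7 = 83.

Step 2 — fraction explained by component i = λ_i / Σ λ:
  PC1: 46/83 = 0.5542
  PC2: 30/83 = 0.3614
  PC3: 7/83 = 0.0843

Step 3 — cumulative fraction after k components = (λ_1 + ... + λ_k) / Σ λ:
  k = 1: 46/83 = 0.5542
  k = 2: (46 + 30)/83 = 76/83 = 0.9157
  k = 3: (46 + 30 + 7)/83 = 83/83 = 1

Summary (fraction, with percent):

explained: PC1 0.5542 (55.42%), PC2 0.3614 (36.14%), PC3 0.0843 (8.43%);  cumulative: 0.5542, 0.9157, 1


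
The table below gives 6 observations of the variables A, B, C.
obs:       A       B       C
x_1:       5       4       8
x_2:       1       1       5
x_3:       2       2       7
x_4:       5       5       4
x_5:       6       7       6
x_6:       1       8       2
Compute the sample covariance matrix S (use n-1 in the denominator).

Step 1 — column means:
  mean(A) = (5 + 1 + 2 + 5 + 6 + 1) / 6 = 20/6 = 3.3333
  mean(B) = (4 + 1 + 2 + 5 + 7 + 8) / 6 = 27/6 = 4.5
  mean(C) = (8 + 5 + 7 + 4 + 6 + 2) / 6 = 32/6 = 5.3333

Step 2 — sample covariance S[i,j] = (1/(n-1)) · Σ_k (x_{k,i} - mean_i) · (x_{k,j} - mean_j), with n-1 = 5.
  S[A,A] = ((1.6667)·(1.6667) + (-2.3333)·(-2.3333) + (-1.3333)·(-1.3333) + (1.6667)·(1.6667) + (2.6667)·(2.6667) + (-2.3333)·(-2.3333)) / 5 = 25.3333/5 = 5.0667
  S[A,B] = ((1.6667)·(-0.5) + (-2.3333)·(-3.5) + (-1.3333)·(-2.5) + (1.6667)·(0.5) + (2.6667)·(2.5) + (-2.3333)·(3.5)) / 5 = 10/5 = 2
  S[A,C] = ((1.6667)·(2.6667) + (-2.3333)·(-0.3333) + (-1.3333)·(1.6667) + (1.6667)·(-1.3333) + (2.6667)·(0.6667) + (-2.3333)·(-3.3333)) / 5 = 10.3333/5 = 2.0667
  S[B,B] = ((-0.5)·(-0.5) + (-3.5)·(-3.5) + (-2.5)·(-2.5) + (0.5)·(0.5) + (2.5)·(2.5) + (3.5)·(3.5)) / 5 = 37.5/5 = 7.5
  S[B,C] = ((-0.5)·(2.6667) + (-3.5)·(-0.3333) + (-2.5)·(1.6667) + (0.5)·(-1.3333) + (2.5)·(0.6667) + (3.5)·(-3.3333)) / 5 = -15/5 = -3
  S[C,C] = ((2.6667)·(2.6667) + (-0.3333)·(-0.3333) + (1.6667)·(1.6667) + (-1.3333)·(-1.3333) + (0.6667)·(0.6667) + (-3.3333)·(-3.3333)) / 5 = 23.3333/5 = 4.6667

S is symmetric (S[j,i] = S[i,j]). Assembling:

S = [[5.0667, 2, 2.0667],
 [2, 7.5, -3],
 [2.0667, -3, 4.6667]]


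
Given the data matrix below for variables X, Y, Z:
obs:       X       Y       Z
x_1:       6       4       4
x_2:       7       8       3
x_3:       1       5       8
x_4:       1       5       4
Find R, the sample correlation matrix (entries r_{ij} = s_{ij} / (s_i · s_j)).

Step 1 — column means:
  mean(X) = (6 + 7 + 1 + 1) / 4 = 15/4 = 3.75
  mean(Y) = (4 + 8 + 5 + 5) / 4 = 22/4 = 5.5
  mean(Z) = (4 + 3 + 8 + 4) / 4 = 19/4 = 4.75

Step 2 — sample variances and covariances s[i,j] = (1/(n-1)) · Σ_k (x_{k,i} - mean_i) · (x_{k,j} - mean_j), with n-1 = 3:
  s[X,X] = ((2.25)·(2.25) + (3.25)·(3.25) + (-2.75)·(-2.75) + (-2.75)·(-2.75)) / 3 = 30.75/3 = 10.25
  s[X,Y] = ((2.25)·(-1.5) + (3.25)·(2.5) + (-2.75)·(-0.5) + (-2.75)·(-0.5)) / 3 = 7.5/3 = 2.5
  s[X,Z] = ((2.25)·(-0.75) + (3.25)·(-1.75) + (-2.75)·(3.25) + (-2.75)·(-0.75)) / 3 = -14.25/3 = -4.75
  s[Y,Y] = ((-1.5)·(-1.5) + (2.5)·(2.5) + (-0.5)·(-0.5) + (-0.5)·(-0.5)) / 3 = 9/3 = 3
  s[Y,Z] = ((-1.5)·(-0.75) + (2.5)·(-1.75) + (-0.5)·(3.25) + (-0.5)·(-0.75)) / 3 = -4.5/3 = -1.5
  s[Z,Z] = ((-0.75)·(-0.75) + (-1.75)·(-1.75) + (3.25)·(3.25) + (-0.75)·(-0.75)) / 3 = 14.75/3 = 4.9167
  Sample standard deviations s_i = √(s[i,i]):
  s(X) = √(10.25) = 3.2016
  s(Y) = √(3) = 1.7321
  s(Z) = √(4.9167) = 2.2174

Step 3 — r_{ij} = s_{ij} / (s_i · s_j):
  r[X,X] = 1 (diagonal).
  r[X,Y] = 2.5 / (3.2016 · 1.7321) = 2.5 / 5.5453 = 0.4508
  r[X,Z] = -4.75 / (3.2016 · 2.2174) = -4.75 / 7.099 = -0.6691
  r[Y,Y] = 1 (diagonal).
  r[Y,Z] = -1.5 / (1.7321 · 2.2174) = -1.5 / 3.8406 = -0.3906
  r[Z,Z] = 1 (diagonal).

R is symmetric with unit diagonal. Assembling:

R = [[1, 0.4508, -0.6691],
 [0.4508, 1, -0.3906],
 [-0.6691, -0.3906, 1]]


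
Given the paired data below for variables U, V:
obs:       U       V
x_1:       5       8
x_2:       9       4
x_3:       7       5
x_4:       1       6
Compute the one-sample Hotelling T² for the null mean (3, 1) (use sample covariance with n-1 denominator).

Step 1 — sample mean vector:
  mean(U) = (5 + 9 + 7 + 1) / 4 = 22/4 = 5.5
  mean(V) = (8 + 4 + 5 + 6) / 4 = 23/4 = 5.75
  x̄ = (5.5, 5.75),  deviation x̄ - mu_0 = (5.5, 5.75) - (3, 1) = (2.5, 4.75).

Step 2 — sample covariance matrix, S[i,j] = (1/(n-1)) · Σ_k (x_{k,i} - mean_i) · (x_{k,j} - mean_j), divisor n-1 = 3:
  S[U,U] = ((-0.5)·(-0.5) + (3.5)·(3.5) + (1.5)·(1.5) + (-4.5)·(-4.5)) / 3 = 35/3 = 11.6667
  S[U,V] = ((-0.5)·(2.25) + (3.5)·(-1.75) + (1.5)·(-0.75) + (-4.5)·(0.25)) / 3 = -9.5/3 = -3.1667
  S[V,V] = ((2.25)·(2.25) + (-1.75)·(-1.75) + (-0.75)·(-0.75) + (0.25)·(0.25)) / 3 = 8.75/3 = 2.9167
  S = [[11.6667, -3.1667],
 [-3.1667, 2.9167]].

Step 3 — invert S. det(S) = 11.6667·2.9167 - (-3.1667)² = 24.
  S^{-1} = (1/det) · [[d, -b], [-b, a]] = [[0.1215, 0.1319],
 [0.1319, 0.4861]].

Step 4 — quadratic form (x̄ - mu_0)^T · S^{-1} · (x̄ - mu_0):
  S^{-1} · (x̄ - mu_0) = (0.9306, 2.6389),
  (x̄ - mu_0)^T · [...] = (2.5)·(0.9306) + (4.75)·(2.6389) = 14.8611.

Step 5 — scale by n: T² = 4 · 14.8611 = 59.4444.

T² ≈ 59.4444


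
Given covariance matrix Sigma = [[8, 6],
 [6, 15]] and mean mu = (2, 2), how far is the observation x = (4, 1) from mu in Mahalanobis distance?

Step 1 — centre the observation: (x - mu) = (2, -1).

Step 2 — invert Sigma. det(Sigma) = 8·15 - (6)² = 84.
  Sigma^{-1} = (1/det) · [[d, -b], [-b, a]] = [[0.1786, -0.0714],
 [-0.0714, 0.0952]].

Step 3 — form the quadratic (x - mu)^T · Sigma^{-1} · (x - mu):
  Sigma^{-1} · (x - mu) = (0.4286, -0.2381).
  (x - mu)^T · [Sigma^{-1} · (x - mu)] = (2)·(0.4286) + (-1)·(-0.2381) = 1.0952.

Step 4 — take square root: d = √(1.0952) ≈ 1.0465.

d(x, mu) = √(1.0952) ≈ 1.0465


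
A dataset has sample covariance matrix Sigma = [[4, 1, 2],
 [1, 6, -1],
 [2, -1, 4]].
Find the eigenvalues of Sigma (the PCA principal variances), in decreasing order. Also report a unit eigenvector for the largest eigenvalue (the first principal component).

Step 1 — characteristic polynomial p(λ) = det(λI - Sigma) = λ³ - tr·λ² + c_1·λ - det, where tr = trace, c_1 = sum of the principal 2×2 minors, det = det(Sigma):
  tr = 4 + 6 + 4 = 14,
  c_1 = (4·6 - (1)²) + (4·4 - (2)²) + (6·4 - (-1)²) = 23 + 12 + 23 = 58,
  det = 4·(6·4 - (-1)²) - (1)·((1)·4 - (-1)·(2)) + (2)·((1)·(-1) - 6·(2)) = 4·(23) - (1)·(6) + (2)·(-13) = 60.
  So p(λ) = λ³ - 14λ² + 58λ - 60.
Step 2 — look for an integer root (rational root theorem: any rational root is an integer divisor of 60). Testing λ = 6:
  p(6) = 216 - 504 + 348 - 60 = 0  ✓
  Dividing out (λ - 6): p(λ) = (λ - 6)(λ² - 8λ + 10).
Step 3 — remaining eigenvalues from the quadratic λ² - 8λ + 10 = 0:
  Δ = 8² - 4·10 = 64 - 40 = 24,  λ = (8 ± √24)/2 = (8 ± 4.899)/2 ≈ 6.4495 or 1.5505.
  Sorted: λ_1 = 6.4495,  λ_2 = 6,  λ_3 = 1.5505  (check: sum = 14 = tr ✓).

Step 4 — unit eigenvector for λ_1 ≈ 6.4495: v spans the null space of (Sigma - λ_1 I), whose rows are
  r_1 = (-2.4495, 1, 2),  r_2 = (1, -0.4495, -1),  r_3 = (2, -1, -2.4495).
  v is orthogonal to every row, so take v ∝ r_1 × r_2 = ((1)·(-1) - (2)·(-0.4495), (2)·(1) - (-2.4495)·(-1), (-2.4495)·(-0.4495) - (1)·(1)) ≈ (-0.101, -0.4495, 0.101).
  Rescale (multiply by -1 so the first nonzero entry is positive): u = (0.101, 0.4495, -0.101).
  ||u|| = √((0.101)² + (0.4495)² + (-0.101)²) = √(0.2225) ≈ 0.4716,  v_1 = u/||u|| ≈ (0.2142, 0.953, -0.2142) (||v_1|| = 1).

λ_1 = 6.4495,  λ_2 = 6,  λ_3 = 1.5505;  v_1 ≈ (0.2142, 0.953, -0.2142)


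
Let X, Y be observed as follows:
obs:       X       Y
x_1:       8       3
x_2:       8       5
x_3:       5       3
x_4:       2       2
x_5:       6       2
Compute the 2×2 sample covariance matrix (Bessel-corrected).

Step 1 — column means:
  mean(X) = (8 + 8 + 5 + 2 + 6) / 5 = 29/5 = 5.8
  mean(Y) = (3 + 5 + 3 + 2 + 2) / 5 = 15/5 = 3

Step 2 — sample covariance S[i,j] = (1/(n-1)) · Σ_k (x_{k,i} - mean_i) · (x_{k,j} - mean_j), with n-1 = 4.
  S[X,X] = ((2.2)·(2.2) + (2.2)·(2.2) + (-0.8)·(-0.8) + (-3.8)·(-3.8) + (0.2)·(0.2)) / 4 = 24.8/4 = 6.2
  S[X,Y] = ((2.2)·(0) + (2.2)·(2) + (-0.8)·(0) + (-3.8)·(-1) + (0.2)·(-1)) / 4 = 8/4 = 2
  S[Y,Y] = ((0)·(0) + (2)·(2) + (0)·(0) + (-1)·(-1) + (-1)·(-1)) / 4 = 6/4 = 1.5

S is symmetric (S[j,i] = S[i,j]). Assembling:

S = [[6.2, 2],
 [2, 1.5]]


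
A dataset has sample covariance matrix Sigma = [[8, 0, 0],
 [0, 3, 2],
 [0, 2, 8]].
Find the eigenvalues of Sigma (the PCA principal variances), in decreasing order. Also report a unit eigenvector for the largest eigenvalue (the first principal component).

Step 1 — characteristic polynomial p(λ) = det(λI - Sigma) = λ³ - tr·λ² + c_1·λ - det, where tr = trace, c_1 = sum of the principal 2×2 minors, det = det(Sigma):
  tr = 8 + 3 + 8 = 19,
  c_1 = (8·3 - (0)²) + (8·8 - (0)²) + (3·8 - (2)²) = 24 + 64 + 20 = 108,
  det = 8·(3·8 - (2)²) - (0)·((0)·8 - (2)·(0)) + (0)·((0)·(2) - 3·(0)) = 8·(20) - (0)·(0) + (0)·(0) = 160.
  So p(λ) = λ³ - 19λ² + 108λ - 160.
Step 2 — look for an integer root (rational root theorem: any rational root is an integer divisor of 160). Testing λ = 8:
  p(8) = 512 - 1216 + 864 - 160 = 0  ✓
  Dividing out (λ - 8): p(λ) = (λ - 8)(λ² - 11λ + 20).
Step 3 — remaining eigenvalues from the quadratic λ² - 11λ + 20 = 0:
  Δ = 11² - 4·20 = 121 - 80 = 41,  λ = (11 ± √41)/2 = (11 ± 6.4031)/2 ≈ 8.7016 or 2.2984.
  Sorted: λ_1 = 8.7016,  λ_2 = 8,  λ_3 = 2.2984  (check: sum = 19 = tr ✓).

Step 4 — unit eigenvector for λ_1 ≈ 8.7016: v spans the null space of (Sigma - λ_1 I), whose rows are
  r_1 = (-0.7016, 0, 0),  r_2 = (0, -5.7016, 2),  r_3 = (0, 2, -0.7016).
  v is orthogonal to every row, so take v ∝ r_1 × r_2 = ((0)·(2) - (0)·(-5.7016), (0)·(0) - (-0.7016)·(2), (-0.7016)·(-5.7016) - (0)·(0)) ≈ (0, 1.4031, 4).
  Let u = (0, 1.4031, 4).
  ||u|| = √((0)² + (1.4031)² + (4)²) = √(17.9688) ≈ 4.239,  v_1 = u/||u|| ≈ (0, 0.331, 0.9436) (||v_1|| = 1).

λ_1 = 8.7016,  λ_2 = 8,  λ_3 = 2.2984;  v_1 ≈ (0, 0.331, 0.9436)


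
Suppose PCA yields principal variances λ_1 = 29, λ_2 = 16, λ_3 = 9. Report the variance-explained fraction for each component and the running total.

Step 1 — total variance = trace(Sigma) = Σ λ_i = 29 + 16 + 9 = 54.

Step 2 — fraction explained by component i = λ_i / Σ λ:
  PC1: 29/54 = 0.537
  PC2: 16/54 = 0.2963
  PC3: 9/54 = 0.1667

Step 3 — cumulative fraction after k components = (λ_1 + ... + λ_k) / Σ λ:
  k = 1: 29/54 = 0.537
  k = 2: (29 + 16)/54 = 45/54 = 0.8333
  k = 3: (29 + 16 + 9)/54 = 54/54 = 1

Summary (fraction, with percent):

explained: PC1 0.537 (53.7%), PC2 0.2963 (29.63%), PC3 0.1667 (16.67%);  cumulative: 0.537, 0.8333, 1


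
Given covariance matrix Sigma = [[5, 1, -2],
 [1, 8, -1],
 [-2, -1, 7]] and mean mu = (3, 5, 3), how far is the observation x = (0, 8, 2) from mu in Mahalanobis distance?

Step 1 — centre the observation: (x - mu) = (-3, 3, -1).

Step 2 — invert Sigma (cofactor / det for 3×3, or solve directly):
  Sigma^{-1} = [[0.2292, -0.0208, 0.0625],
 [-0.0208, 0.1292, 0.0125],
 [0.0625, 0.0125, 0.1625]].

Step 3 — form the quadratic (x - mu)^T · Sigma^{-1} · (x - mu):
  Sigma^{-1} · (x - mu) = (-0.8125, 0.4375, -0.3125).
  (x - mu)^T · [Sigma^{-1} · (x - mu)] = (-3)·(-0.8125) + (3)·(0.4375) + (-1)·(-0.3125) = 4.0625.

Step 4 — take square root: d = √(4.0625) ≈ 2.0156.

d(x, mu) = √(4.0625) ≈ 2.0156


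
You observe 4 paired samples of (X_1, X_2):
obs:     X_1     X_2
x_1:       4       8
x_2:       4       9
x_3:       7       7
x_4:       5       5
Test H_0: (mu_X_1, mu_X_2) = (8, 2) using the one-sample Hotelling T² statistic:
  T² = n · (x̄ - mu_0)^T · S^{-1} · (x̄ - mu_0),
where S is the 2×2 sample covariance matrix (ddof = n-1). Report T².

Step 1 — sample mean vector:
  mean(X_1) = (4 + 4 + 7 + 5) / 4 = 20/4 = 5
  mean(X_2) = (8 + 9 + 7 + 5) / 4 = 29/4 = 7.25
  x̄ = (5, 7.25),  deviation x̄ - mu_0 = (5, 7.25) - (8, 2) = (-3, 5.25).

Step 2 — sample covariance matrix, S[i,j] = (1/(n-1)) · Σ_k (x_{k,i} - mean_i) · (x_{k,j} - mean_j), divisor n-1 = 3:
  S[X_1,X_1] = ((-1)·(-1) + (-1)·(-1) + (2)·(2) + (0)·(0)) / 3 = 6/3 = 2
  S[X_1,X_2] = ((-1)·(0.75) + (-1)·(1.75) + (2)·(-0.25) + (0)·(-2.25)) / 3 = -3/3 = -1
  S[X_2,X_2] = ((0.75)·(0.75) + (1.75)·(1.75) + (-0.25)·(-0.25) + (-2.25)·(-2.25)) / 3 = 8.75/3 = 2.9167
  S = [[2, -1],
 [-1, 2.9167]].

Step 3 — invert S. det(S) = 2·2.9167 - (-1)² = 4.8333.
  S^{-1} = (1/det) · [[d, -b], [-b, a]] = [[0.6034, 0.2069],
 [0.2069, 0.4138]].

Step 4 — quadratic form (x̄ - mu_0)^T · S^{-1} · (x̄ - mu_0):
  S^{-1} · (x̄ - mu_0) = (-0.7241, 1.5517),
  (x̄ - mu_0)^T · [...] = (-3)·(-0.7241) + (5.25)·(1.5517) = 10.319.

Step 5 — scale by n: T² = 4 · 10.319 = 41.2759.

T² ≈ 41.2759


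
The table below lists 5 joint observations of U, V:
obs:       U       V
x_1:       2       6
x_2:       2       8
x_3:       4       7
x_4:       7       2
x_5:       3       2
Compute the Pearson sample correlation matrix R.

Step 1 — column means:
  mean(U) = (2 + 2 + 4 + 7 + 3) / 5 = 18/5 = 3.6
  mean(V) = (6 + 8 + 7 + 2 + 2) / 5 = 25/5 = 5

Step 2 — sample variances and covariances s[i,j] = (1/(n-1)) · Σ_k (x_{k,i} - mean_i) · (x_{k,j} - mean_j), with n-1 = 4:
  s[U,U] = ((-1.6)·(-1.6) + (-1.6)·(-1.6) + (0.4)·(0.4) + (3.4)·(3.4) + (-0.6)·(-0.6)) / 4 = 17.2/4 = 4.3
  s[U,V] = ((-1.6)·(1) + (-1.6)·(3) + (0.4)·(2) + (3.4)·(-3) + (-0.6)·(-3)) / 4 = -14/4 = -3.5
  s[V,V] = ((1)·(1) + (3)·(3) + (2)·(2) + (-3)·(-3) + (-3)·(-3)) / 4 = 32/4 = 8
  Sample standard deviations s_i = √(s[i,i]):
  s(U) = √(4.3) = 2.0736
  s(V) = √(8) = 2.8284

Step 3 — r_{ij} = s_{ij} / (s_i · s_j):
  r[U,U] = 1 (diagonal).
  r[U,V] = -3.5 / (2.0736 · 2.8284) = -3.5 / 5.8652 = -0.5967
  r[V,V] = 1 (diagonal).

R is symmetric with unit diagonal. Assembling:

R = [[1, -0.5967],
 [-0.5967, 1]]


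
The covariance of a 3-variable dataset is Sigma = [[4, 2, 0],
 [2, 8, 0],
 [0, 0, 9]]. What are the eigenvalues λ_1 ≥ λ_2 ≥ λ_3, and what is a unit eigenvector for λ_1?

Step 1 — characteristic polynomial p(λ) = det(λI - Sigma) = λ³ - tr·λ² + c_1·λ - det, where tr = trace, c_1 = sum of the principal 2×2 minors, det = det(Sigma):
  tr = 4 + 8 + 9 = 21,
  c_1 = (4·8 - (2)²) + (4·9 - (0)²) + (8·9 - (0)²) = 28 + 36 + 72 = 136,
  det = 4·(8·9 - (0)²) - (2)·((2)·9 - (0)·(0)) + (0)·((2)·(0) - 8·(0)) = 4·(72) - (2)·(18) + (0)·(0) = 252.
  So p(λ) = λ³ - 21λ² + 136λ - 252.
Step 2 — look for an integer root (rational root theorem: any rational root is an integer divisor of 252). Testing λ = 9:
  p(9) = 729 - 1701 + 1224 - 252 = 0  ✓
  Dividing out (λ - 9): p(λ) = (λ - 9)(λ² - 12λ + 28).
Step 3 — remaining eigenvalues from the quadratic λ² - 12λ + 28 = 0:
  Δ = 12² - 4·28 = 144 - 112 = 32,  λ = (12 ± √32)/2 = (12 ± 5.6569)/2 ≈ 8.8284 or 3.1716.
  Sorted: λ_1 = 9,  λ_2 = 8.8284,  λ_3 = 3.1716  (check: sum = 21 = tr ✓).

Step 4 — unit eigenvector for λ_1 = 9: v spans the null space of (Sigma - λ_1 I), whose rows are
  r_1 = (-5, 2, 0),  r_2 = (2, -1, 0),  r_3 = (0, 0, 0).
  v is orthogonal to every row, so take v ∝ r_1 × r_2 = ((2)·(0) - (0)·(-1), (0)·(2) - (-5)·(0), (-5)·(-1) - (2)·(2)) = (0, 0, 1).
  Let u = (0, 0, 1).
  ||u|| = √((0)² + (0)² + (1)²) = √(1) = 1,  v_1 = u/||u|| ≈ (0, 0, 1) (||v_1|| = 1).

λ_1 = 9,  λ_2 = 8.8284,  λ_3 = 3.1716;  v_1 ≈ (0, 0, 1)


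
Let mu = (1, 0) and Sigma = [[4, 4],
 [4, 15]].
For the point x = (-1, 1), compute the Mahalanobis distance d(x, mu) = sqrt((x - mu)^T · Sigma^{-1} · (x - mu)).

Step 1 — centre the observation: (x - mu) = (-2, 1).

Step 2 — invert Sigma. det(Sigma) = 4·15 - (4)² = 44.
  Sigma^{-1} = (1/det) · [[d, -b], [-b, a]] = [[0.3409, -0.0909],
 [-0.0909, 0.0909]].

Step 3 — form the quadratic (x - mu)^T · Sigma^{-1} · (x - mu):
  Sigma^{-1} · (x - mu) = (-0.7727, 0.2727).
  (x - mu)^T · [Sigma^{-1} · (x - mu)] = (-2)·(-0.7727) + (1)·(0.2727) = 1.8182.

Step 4 — take square root: d = √(1.8182) ≈ 1.3484.

d(x, mu) = √(1.8182) ≈ 1.3484


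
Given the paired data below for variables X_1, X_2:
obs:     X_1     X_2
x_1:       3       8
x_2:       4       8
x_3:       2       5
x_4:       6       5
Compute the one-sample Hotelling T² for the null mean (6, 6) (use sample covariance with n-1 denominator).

Step 1 — sample mean vector:
  mean(X_1) = (3 + 4 + 2 + 6) / 4 = 15/4 = 3.75
  mean(X_2) = (8 + 8 + 5 + 5) / 4 = 26/4 = 6.5
  x̄ = (3.75, 6.5),  deviation x̄ - mu_0 = (3.75, 6.5) - (6, 6) = (-2.25, 0.5).

Step 2 — sample covariance matrix, S[i,j] = (1/(n-1)) · Σ_k (x_{k,i} - mean_i) · (x_{k,j} - mean_j), divisor n-1 = 3:
  S[X_1,X_1] = ((-0.75)·(-0.75) + (0.25)·(0.25) + (-1.75)·(-1.75) + (2.25)·(2.25)) / 3 = 8.75/3 = 2.9167
  S[X_1,X_2] = ((-0.75)·(1.5) + (0.25)·(1.5) + (-1.75)·(-1.5) + (2.25)·(-1.5)) / 3 = -1.5/3 = -0.5
  S[X_2,X_2] = ((1.5)·(1.5) + (1.5)·(1.5) + (-1.5)·(-1.5) + (-1.5)·(-1.5)) / 3 = 9/3 = 3
  S = [[2.9167, -0.5],
 [-0.5, 3]].

Step 3 — invert S. det(S) = 2.9167·3 - (-0.5)² = 8.5.
  S^{-1} = (1/det) · [[d, -b], [-b, a]] = [[0.3529, 0.0588],
 [0.0588, 0.3431]].

Step 4 — quadratic form (x̄ - mu_0)^T · S^{-1} · (x̄ - mu_0):
  S^{-1} · (x̄ - mu_0) = (-0.7647, 0.0392),
  (x̄ - mu_0)^T · [...] = (-2.25)·(-0.7647) + (0.5)·(0.0392) = 1.7402.

Step 5 — scale by n: T² = 4 · 1.7402 = 6.9608.

T² ≈ 6.9608


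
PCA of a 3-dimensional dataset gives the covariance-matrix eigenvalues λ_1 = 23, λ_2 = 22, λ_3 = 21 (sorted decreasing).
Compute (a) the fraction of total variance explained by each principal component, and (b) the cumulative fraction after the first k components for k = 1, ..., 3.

Step 1 — total variance = trace(Sigma) = Σ λ_i = 23 + 22 + 21 = 66.

Step 2 — fraction explained by component i = λ_i / Σ λ:
  PC1: 23/66 = 0.3485
  PC2: 22/66 = 0.3333
  PC3: 21/66 = 0.3182

Step 3 — cumulative fraction after k components = (λ_1 + ... + λ_k) / Σ λ:
  k = 1: 23/66 = 0.3485
  k = 2: (23 + 22)/66 = 45/66 = 0.6818
  k = 3: (23 + 22 + 21)/66 = 66/66 = 1

Summary (fraction, with percent):

explained: PC1 0.3485 (34.85%), PC2 0.3333 (33.33%), PC3 0.3182 (31.82%);  cumulative: 0.3485, 0.6818, 1


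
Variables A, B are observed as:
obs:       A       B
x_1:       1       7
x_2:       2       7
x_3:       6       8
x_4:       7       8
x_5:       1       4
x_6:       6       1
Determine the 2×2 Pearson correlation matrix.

Step 1 — column means:
  mean(A) = (1 + 2 + 6 + 7 + 1 + 6) / 6 = 23/6 = 3.8333
  mean(B) = (7 + 7 + 8 + 8 + 4 + 1) / 6 = 35/6 = 5.8333

Step 2 — sample variances and covariances s[i,j] = (1/(n-1)) · Σ_k (x_{k,i} - mean_i) · (x_{k,j} - mean_j), with n-1 = 5:
  s[A,A] = ((-2.8333)·(-2.8333) + (-1.8333)·(-1.8333) + (2.1667)·(2.1667) + (3.1667)·(3.1667) + (-2.8333)·(-2.8333) + (2.1667)·(2.1667)) / 5 = 38.8333/5 = 7.7667
  s[A,B] = ((-2.8333)·(1.1667) + (-1.8333)·(1.1667) + (2.1667)·(2.1667) + (3.1667)·(2.1667) + (-2.8333)·(-1.8333) + (2.1667)·(-4.8333)) / 5 = 0.8333/5 = 0.1667
  s[B,B] = ((1.1667)·(1.1667) + (1.1667)·(1.1667) + (2.1667)·(2.1667) + (2.1667)·(2.1667) + (-1.8333)·(-1.8333) + (-4.8333)·(-4.8333)) / 5 = 38.8333/5 = 7.7667
  Sample standard deviations s_i = √(s[i,i]):
  s(A) = √(7.7667) = 2.7869
  s(B) = √(7.7667) = 2.7869

Step 3 — r_{ij} = s_{ij} / (s_i · s_j):
  r[A,A] = 1 (diagonal).
  r[A,B] = 0.1667 / (2.7869 · 2.7869) = 0.1667 / 7.7667 = 0.0215
  r[B,B] = 1 (diagonal).

R is symmetric with unit diagonal. Assembling:

R = [[1, 0.0215],
 [0.0215, 1]]


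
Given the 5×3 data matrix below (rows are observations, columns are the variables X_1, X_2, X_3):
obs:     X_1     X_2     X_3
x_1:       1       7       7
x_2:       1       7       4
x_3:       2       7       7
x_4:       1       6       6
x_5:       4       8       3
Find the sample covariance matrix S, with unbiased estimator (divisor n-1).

Step 1 — column means:
  mean(X_1) = (1 + 1 + 2 + 1 + 4) / 5 = 9/5 = 1.8
  mean(X_2) = (7 + 7 + 7 + 6 + 8) / 5 = 35/5 = 7
  mean(X_3) = (7 + 4 + 7 + 6 + 3) / 5 = 27/5 = 5.4

Step 2 — sample covariance S[i,j] = (1/(n-1)) · Σ_k (x_{k,i} - mean_i) · (x_{k,j} - mean_j), with n-1 = 4.
  S[X_1,X_1] = ((-0.8)·(-0.8) + (-0.8)·(-0.8) + (0.2)·(0.2) + (-0.8)·(-0.8) + (2.2)·(2.2)) / 4 = 6.8/4 = 1.7
  S[X_1,X_2] = ((-0.8)·(0) + (-0.8)·(0) + (0.2)·(0) + (-0.8)·(-1) + (2.2)·(1)) / 4 = 3/4 = 0.75
  S[X_1,X_3] = ((-0.8)·(1.6) + (-0.8)·(-1.4) + (0.2)·(1.6) + (-0.8)·(0.6) + (2.2)·(-2.4)) / 4 = -5.6/4 = -1.4
  S[X_2,X_2] = ((0)·(0) + (0)·(0) + (0)·(0) + (-1)·(-1) + (1)·(1)) / 4 = 2/4 = 0.5
  S[X_2,X_3] = ((0)·(1.6) + (0)·(-1.4) + (0)·(1.6) + (-1)·(0.6) + (1)·(-2.4)) / 4 = -3/4 = -0.75
  S[X_3,X_3] = ((1.6)·(1.6) + (-1.4)·(-1.4) + (1.6)·(1.6) + (0.6)·(0.6) + (-2.4)·(-2.4)) / 4 = 13.2/4 = 3.3

S is symmetric (S[j,i] = S[i,j]). Assembling:

S = [[1.7, 0.75, -1.4],
 [0.75, 0.5, -0.75],
 [-1.4, -0.75, 3.3]]


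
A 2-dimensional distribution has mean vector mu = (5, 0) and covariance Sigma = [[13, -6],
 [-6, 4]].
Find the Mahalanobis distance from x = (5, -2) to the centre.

Step 1 — centre the observation: (x - mu) = (0, -2).

Step 2 — invert Sigma. det(Sigma) = 13·4 - (-6)² = 16.
  Sigma^{-1} = (1/det) · [[d, -b], [-b, a]] = [[0.25, 0.375],
 [0.375, 0.8125]].

Step 3 — form the quadratic (x - mu)^T · Sigma^{-1} · (x - mu):
  Sigma^{-1} · (x - mu) = (-0.75, -1.625).
  (x - mu)^T · [Sigma^{-1} · (x - mu)] = (0)·(-0.75) + (-2)·(-1.625) = 3.25.

Step 4 — take square root: d = √(3.25) ≈ 1.8028.

d(x, mu) = √(3.25) ≈ 1.8028


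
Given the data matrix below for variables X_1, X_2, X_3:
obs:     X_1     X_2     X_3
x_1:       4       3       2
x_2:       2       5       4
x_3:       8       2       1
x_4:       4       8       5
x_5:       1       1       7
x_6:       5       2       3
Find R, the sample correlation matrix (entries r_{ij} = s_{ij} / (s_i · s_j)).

Step 1 — column means:
  mean(X_1) = (4 + 2 + 8 + 4 + 1 + 5) / 6 = 24/6 = 4
  mean(X_2) = (3 + 5 + 2 + 8 + 1 + 2) / 6 = 21/6 = 3.5
  mean(X_3) = (2 + 4 + 1 + 5 + 7 + 3) / 6 = 22/6 = 3.6667

Step 2 — sample variances and covariances s[i,j] = (1/(n-1)) · Σ_k (x_{k,i} - mean_i) · (x_{k,j} - mean_j), with n-1 = 5:
  s[X_1,X_1] = ((0)·(0) + (-2)·(-2) + (4)·(4) + (0)·(0) + (-3)·(-3) + (1)·(1)) / 5 = 30/5 = 6
  s[X_1,X_2] = ((0)·(-0.5) + (-2)·(1.5) + (4)·(-1.5) + (0)·(4.5) + (-3)·(-2.5) + (1)·(-1.5)) / 5 = -3/5 = -0.6
  s[X_1,X_3] = ((0)·(-1.6667) + (-2)·(0.3333) + (4)·(-2.6667) + (0)·(1.3333) + (-3)·(3.3333) + (1)·(-0.6667)) / 5 = -22/5 = -4.4
  s[X_2,X_2] = ((-0.5)·(-0.5) + (1.5)·(1.5) + (-1.5)·(-1.5) + (4.5)·(4.5) + (-2.5)·(-2.5) + (-1.5)·(-1.5)) / 5 = 33.5/5 = 6.7
  s[X_2,X_3] = ((-0.5)·(-1.6667) + (1.5)·(0.3333) + (-1.5)·(-2.6667) + (4.5)·(1.3333) + (-2.5)·(3.3333) + (-1.5)·(-0.6667)) / 5 = 4/5 = 0.8
  s[X_3,X_3] = ((-1.6667)·(-1.6667) + (0.3333)·(0.3333) + (-2.6667)·(-2.6667) + (1.3333)·(1.3333) + (3.3333)·(3.3333) + (-0.6667)·(-0.6667)) / 5 = 23.3333/5 = 4.6667
  Sample standard deviations s_i = √(s[i,i]):
  s(X_1) = √(6) = 2.4495
  s(X_2) = √(6.7) = 2.5884
  s(X_3) = √(4.6667) = 2.1602

Step 3 — r_{ij} = s_{ij} / (s_i · s_j):
  r[X_1,X_1] = 1 (diagonal).
  r[X_1,X_2] = -0.6 / (2.4495 · 2.5884) = -0.6 / 6.3403 = -0.0946
  r[X_1,X_3] = -4.4 / (2.4495 · 2.1602) = -4.4 / 5.2915 = -0.8315
  r[X_2,X_2] = 1 (diagonal).
  r[X_2,X_3] = 0.8 / (2.5884 · 2.1602) = 0.8 / 5.5917 = 0.1431
  r[X_3,X_3] = 1 (diagonal).

R is symmetric with unit diagonal. Assembling:

R = [[1, -0.0946, -0.8315],
 [-0.0946, 1, 0.1431],
 [-0.8315, 0.1431, 1]]


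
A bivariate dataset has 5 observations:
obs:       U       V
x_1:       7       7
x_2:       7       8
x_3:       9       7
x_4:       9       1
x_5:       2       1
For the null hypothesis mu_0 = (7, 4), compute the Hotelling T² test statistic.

Step 1 — sample mean vector:
  mean(U) = (7 + 7 + 9 + 9 + 2) / 5 = 34/5 = 6.8
  mean(V) = (7 + 8 + 7 + 1 + 1) / 5 = 24/5 = 4.8
  x̄ = (6.8, 4.8),  deviation x̄ - mu_0 = (6.8, 4.8) - (7, 4) = (-0.2, 0.8).

Step 2 — sample covariance matrix, S[i,j] = (1/(n-1)) · Σ_k (x_{k,i} - mean_i) · (x_{k,j} - mean_j), divisor n-1 = 4:
  S[U,U] = ((0.2)·(0.2) + (0.2)·(0.2) + (2.2)·(2.2) + (2.2)·(2.2) + (-4.8)·(-4.8)) / 4 = 32.8/4 = 8.2
  S[U,V] = ((0.2)·(2.2) + (0.2)·(3.2) + (2.2)·(2.2) + (2.2)·(-3.8) + (-4.8)·(-3.8)) / 4 = 15.8/4 = 3.95
  S[V,V] = ((2.2)·(2.2) + (3.2)·(3.2) + (2.2)·(2.2) + (-3.8)·(-3.8) + (-3.8)·(-3.8)) / 4 = 48.8/4 = 12.2
  S = [[8.2, 3.95],
 [3.95, 12.2]].

Step 3 — invert S. det(S) = 8.2·12.2 - (3.95)² = 84.4375.
  S^{-1} = (1/det) · [[d, -b], [-b, a]] = [[0.1445, -0.0468],
 [-0.0468, 0.0971]].

Step 4 — quadratic form (x̄ - mu_0)^T · S^{-1} · (x̄ - mu_0):
  S^{-1} · (x̄ - mu_0) = (-0.0663, 0.087),
  (x̄ - mu_0)^T · [...] = (-0.2)·(-0.0663) + (0.8)·(0.087) = 0.0829.

Step 5 — scale by n: T² = 5 · 0.0829 = 0.4145.

T² ≈ 0.4145


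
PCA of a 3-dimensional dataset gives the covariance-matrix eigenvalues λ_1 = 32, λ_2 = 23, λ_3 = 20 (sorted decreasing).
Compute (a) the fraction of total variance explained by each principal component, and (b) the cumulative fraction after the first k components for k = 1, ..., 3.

Step 1 — total variance = trace(Sigma) = Σ λ_i = 32 + 23 + 20 = 75.

Step 2 — fraction explained by component i = λ_i / Σ λ:
  PC1: 32/75 = 0.4267
  PC2: 23/75 = 0.3067
  PC3: 20/75 = 0.2667

Step 3 — cumulative fraction after k components = (λ_1 + ... + λ_k) / Σ λ:
  k = 1: 32/75 = 0.4267
  k = 2: (32 + 23)/75 = 55/75 = 0.7333
  k = 3: (32 + 23 + 20)/75 = 75/75 = 1

Summary (fraction, with percent):

explained: PC1 0.4267 (42.67%), PC2 0.3067 (30.67%), PC3 0.2667 (26.67%);  cumulative: 0.4267, 0.7333, 1


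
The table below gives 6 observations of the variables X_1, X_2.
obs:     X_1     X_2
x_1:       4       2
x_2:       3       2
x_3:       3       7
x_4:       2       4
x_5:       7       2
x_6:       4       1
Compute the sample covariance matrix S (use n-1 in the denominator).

Step 1 — column means:
  mean(X_1) = (4 + 3 + 3 + 2 + 7 + 4) / 6 = 23/6 = 3.8333
  mean(X_2) = (2 + 2 + 7 + 4 + 2 + 1) / 6 = 18/6 = 3

Step 2 — sample covariance S[i,j] = (1/(n-1)) · Σ_k (x_{k,i} - mean_i) · (x_{k,j} - mean_j), with n-1 = 5.
  S[X_1,X_1] = ((0.1667)·(0.1667) + (-0.8333)·(-0.8333) + (-0.8333)·(-0.8333) + (-1.8333)·(-1.8333) + (3.1667)·(3.1667) + (0.1667)·(0.1667)) / 5 = 14.8333/5 = 2.9667
  S[X_1,X_2] = ((0.1667)·(-1) + (-0.8333)·(-1) + (-0.8333)·(4) + (-1.8333)·(1) + (3.1667)·(-1) + (0.1667)·(-2)) / 5 = -8/5 = -1.6
  S[X_2,X_2] = ((-1)·(-1) + (-1)·(-1) + (4)·(4) + (1)·(1) + (-1)·(-1) + (-2)·(-2)) / 5 = 24/5 = 4.8

S is symmetric (S[j,i] = S[i,j]). Assembling:

S = [[2.9667, -1.6],
 [-1.6, 4.8]]


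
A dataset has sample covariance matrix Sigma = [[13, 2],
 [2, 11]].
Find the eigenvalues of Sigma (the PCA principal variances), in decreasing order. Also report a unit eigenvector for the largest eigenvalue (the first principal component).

Step 1 — characteristic polynomial of 2×2 Sigma:
  det(Sigma - λI) = λ² - trace · λ + det = 0.
  trace = 13 + 11 = 24, det = 13·11 - (2)² = 139.
Step 2 — discriminant:
  Δ = trace² - 4·det = 576 - 556 = 20.
Step 3 — eigenvalues:
  λ = (trace ± √Δ)/2 = (24 ± 4.4721)/2,
  λ_1 = 14.2361,  λ_2 = 9.7639.

Step 4 — unit eigenvector for λ_1: solve (Sigma - λ_1 I)v = 0. First row:
  (13 - 14.2361)·v_x + (2)·v_y = 0, i.e. (-1.2361)·v_x + (2)·v_y = 0,
  so v ∝ (b, λ_1 - a) = (2, 1.2361) = u.
  ||u|| = √((2)² + (1.2361)²) = √(5.5279) ≈ 2.3511,
  v_1 = u/||u|| ≈ (0.8507, 0.5257) (||v_1|| = 1).

λ_1 = 14.2361,  λ_2 = 9.7639;  v_1 ≈ (0.8507, 0.5257)


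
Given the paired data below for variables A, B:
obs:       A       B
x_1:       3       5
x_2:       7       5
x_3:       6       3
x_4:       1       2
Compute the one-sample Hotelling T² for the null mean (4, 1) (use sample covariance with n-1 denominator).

Step 1 — sample mean vector:
  mean(A) = (3 + 7 + 6 + 1) / 4 = 17/4 = 4.25
  mean(B) = (5 + 5 + 3 + 2) / 4 = 15/4 = 3.75
  x̄ = (4.25, 3.75),  deviation x̄ - mu_0 = (4.25, 3.75) - (4, 1) = (0.25, 2.75).

Step 2 — sample covariance matrix, S[i,j] = (1/(n-1)) · Σ_k (x_{k,i} - mean_i) · (x_{k,j} - mean_j), divisor n-1 = 3:
  S[A,A] = ((-1.25)·(-1.25) + (2.75)·(2.75) + (1.75)·(1.75) + (-3.25)·(-3.25)) / 3 = 22.75/3 = 7.5833
  S[A,B] = ((-1.25)·(1.25) + (2.75)·(1.25) + (1.75)·(-0.75) + (-3.25)·(-1.75)) / 3 = 6.25/3 = 2.0833
  S[B,B] = ((1.25)·(1.25) + (1.25)·(1.25) + (-0.75)·(-0.75) + (-1.75)·(-1.75)) / 3 = 6.75/3 = 2.25
  S = [[7.5833, 2.0833],
 [2.0833, 2.25]].

Step 3 — invert S. det(S) = 7.5833·2.25 - (2.0833)² = 12.7222.
  S^{-1} = (1/det) · [[d, -b], [-b, a]] = [[0.1769, -0.1638],
 [-0.1638, 0.5961]].

Step 4 — quadratic form (x̄ - mu_0)^T · S^{-1} · (x̄ - mu_0):
  S^{-1} · (x̄ - mu_0) = (-0.4061, 1.5983),
  (x̄ - mu_0)^T · [...] = (0.25)·(-0.4061) + (2.75)·(1.5983) = 4.2937.

Step 5 — scale by n: T² = 4 · 4.2937 = 17.1747.

T² ≈ 17.1747


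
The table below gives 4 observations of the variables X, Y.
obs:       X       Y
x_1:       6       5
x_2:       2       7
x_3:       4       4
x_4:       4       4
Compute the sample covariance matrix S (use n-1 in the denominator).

Step 1 — column means:
  mean(X) = (6 + 2 + 4 + 4) / 4 = 16/4 = 4
  mean(Y) = (5 + 7 + 4 + 4) / 4 = 20/4 = 5

Step 2 — sample covariance S[i,j] = (1/(n-1)) · Σ_k (x_{k,i} - mean_i) · (x_{k,j} - mean_j), with n-1 = 3.
  S[X,X] = ((2)·(2) + (-2)·(-2) + (0)·(0) + (0)·(0)) / 3 = 8/3 = 2.6667
  S[X,Y] = ((2)·(0) + (-2)·(2) + (0)·(-1) + (0)·(-1)) / 3 = -4/3 = -1.3333
  S[Y,Y] = ((0)·(0) + (2)·(2) + (-1)·(-1) + (-1)·(-1)) / 3 = 6/3 = 2

S is symmetric (S[j,i] = S[i,j]). Assembling:

S = [[2.6667, -1.3333],
 [-1.3333, 2]]


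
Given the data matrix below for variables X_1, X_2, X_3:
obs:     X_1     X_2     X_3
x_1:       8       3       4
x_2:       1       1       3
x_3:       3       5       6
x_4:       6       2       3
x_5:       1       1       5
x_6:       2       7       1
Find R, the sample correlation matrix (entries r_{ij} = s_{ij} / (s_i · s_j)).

Step 1 — column means:
  mean(X_1) = (8 + 1 + 3 + 6 + 1 + 2) / 6 = 21/6 = 3.5
  mean(X_2) = (3 + 1 + 5 + 2 + 1 + 7) / 6 = 19/6 = 3.1667
  mean(X_3) = (4 + 3 + 6 + 3 + 5 + 1) / 6 = 22/6 = 3.6667

Step 2 — sample variances and covariances s[i,j] = (1/(n-1)) · Σ_k (x_{k,i} - mean_i) · (x_{k,j} - mean_j), with n-1 = 5:
  s[X_1,X_1] = ((4.5)·(4.5) + (-2.5)·(-2.5) + (-0.5)·(-0.5) + (2.5)·(2.5) + (-2.5)·(-2.5) + (-1.5)·(-1.5)) / 5 = 41.5/5 = 8.3
  s[X_1,X_2] = ((4.5)·(-0.1667) + (-2.5)·(-2.1667) + (-0.5)·(1.8333) + (2.5)·(-1.1667) + (-2.5)·(-2.1667) + (-1.5)·(3.8333)) / 5 = 0.5/5 = 0.1
  s[X_1,X_3] = ((4.5)·(0.3333) + (-2.5)·(-0.6667) + (-0.5)·(2.3333) + (2.5)·(-0.6667) + (-2.5)·(1.3333) + (-1.5)·(-2.6667)) / 5 = 1/5 = 0.2
  s[X_2,X_2] = ((-0.1667)·(-0.1667) + (-2.1667)·(-2.1667) + (1.8333)·(1.8333) + (-1.1667)·(-1.1667) + (-2.1667)·(-2.1667) + (3.8333)·(3.8333)) / 5 = 28.8333/5 = 5.7667
  s[X_2,X_3] = ((-0.1667)·(0.3333) + (-2.1667)·(-0.6667) + (1.8333)·(2.3333) + (-1.1667)·(-0.6667) + (-2.1667)·(1.3333) + (3.8333)·(-2.6667)) / 5 = -6.6667/5 = -1.3333
  s[X_3,X_3] = ((0.3333)·(0.3333) + (-0.6667)·(-0.6667) + (2.3333)·(2.3333) + (-0.6667)·(-0.6667) + (1.3333)·(1.3333) + (-2.6667)·(-2.6667)) / 5 = 15.3333/5 = 3.0667
  Sample standard deviations s_i = √(s[i,i]):
  s(X_1) = √(8.3) = 2.881
  s(X_2) = √(5.7667) = 2.4014
  s(X_3) = √(3.0667) = 1.7512

Step 3 — r_{ij} = s_{ij} / (s_i · s_j):
  r[X_1,X_1] = 1 (diagonal).
  r[X_1,X_2] = 0.1 / (2.881 · 2.4014) = 0.1 / 6.9183 = 0.0145
  r[X_1,X_3] = 0.2 / (2.881 · 1.7512) = 0.2 / 5.0451 = 0.0396
  r[X_2,X_2] = 1 (diagonal).
  r[X_2,X_3] = -1.3333 / (2.4014 · 1.7512) = -1.3333 / 4.2053 = -0.3171
  r[X_3,X_3] = 1 (diagonal).

R is symmetric with unit diagonal. Assembling:

R = [[1, 0.0145, 0.0396],
 [0.0145, 1, -0.3171],
 [0.0396, -0.3171, 1]]
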